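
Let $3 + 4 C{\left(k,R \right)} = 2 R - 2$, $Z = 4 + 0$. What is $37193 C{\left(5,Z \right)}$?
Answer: $\frac{111579}{4} \approx 27895.0$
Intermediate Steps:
$Z = 4$
$C{\left(k,R \right)} = - \frac{5}{4} + \frac{R}{2}$ ($C{\left(k,R \right)} = - \frac{3}{4} + \frac{2 R - 2}{4} = - \frac{3}{4} + \frac{-2 + 2 R}{4} = - \frac{3}{4} + \left(- \frac{1}{2} + \frac{R}{2}\right) = - \frac{5}{4} + \frac{R}{2}$)
$37193 C{\left(5,Z \right)} = 37193 \left(- \frac{5}{4} + \frac{1}{2} \cdot 4\right) = 37193 \left(- \frac{5}{4} + 2\right) = 37193 \cdot \frac{3}{4} = \frac{111579}{4}$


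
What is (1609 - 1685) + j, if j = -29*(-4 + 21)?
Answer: -569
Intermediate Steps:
j = -493 (j = -29*17 = -493)
(1609 - 1685) + j = (1609 - 1685) - 493 = -76 - 493 = -569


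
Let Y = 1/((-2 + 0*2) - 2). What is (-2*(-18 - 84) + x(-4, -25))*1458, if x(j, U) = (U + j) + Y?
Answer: 509571/2 ≈ 2.5479e+5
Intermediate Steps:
Y = -¼ (Y = 1/((-2 + 0) - 2) = 1/(-2 - 2) = 1/(-4) = -¼ ≈ -0.25000)
x(j, U) = -¼ + U + j (x(j, U) = (U + j) - ¼ = -¼ + U + j)
(-2*(-18 - 84) + x(-4, -25))*1458 = (-2*(-18 - 84) + (-¼ - 25 - 4))*1458 = (-2*(-102) - 117/4)*1458 = (204 - 117/4)*1458 = (699/4)*1458 = 509571/2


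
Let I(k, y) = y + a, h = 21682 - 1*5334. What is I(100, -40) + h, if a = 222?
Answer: 16530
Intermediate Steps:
h = 16348 (h = 21682 - 5334 = 16348)
I(k, y) = 222 + y (I(k, y) = y + 222 = 222 + y)
I(100, -40) + h = (222 - 40) + 16348 = 182 + 16348 = 16530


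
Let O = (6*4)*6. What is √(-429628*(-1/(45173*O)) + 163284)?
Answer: √11995108328942507/271038 ≈ 404.08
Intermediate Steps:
O = 144 (O = 24*6 = 144)
√(-429628*(-1/(45173*O)) + 163284) = √(-429628/((-45173*144)) + 163284) = √(-429628/(-6504912) + 163284) = √(-429628*(-1/6504912) + 163284) = √(107407/1626228 + 163284) = √(265537120159/1626228) = √11995108328942507/271038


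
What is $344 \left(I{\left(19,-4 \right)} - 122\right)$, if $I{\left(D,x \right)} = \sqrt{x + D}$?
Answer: $-41968 + 344 \sqrt{15} \approx -40636.0$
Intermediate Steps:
$I{\left(D,x \right)} = \sqrt{D + x}$
$344 \left(I{\left(19,-4 \right)} - 122\right) = 344 \left(\sqrt{19 - 4} - 122\right) = 344 \left(\sqrt{15} - 122\right) = 344 \left(-122 + \sqrt{15}\right) = -41968 + 344 \sqrt{15}$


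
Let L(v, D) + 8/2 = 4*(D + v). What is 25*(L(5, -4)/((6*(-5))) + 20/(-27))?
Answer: -500/27 ≈ -18.519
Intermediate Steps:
L(v, D) = -4 + 4*D + 4*v (L(v, D) = -4 + 4*(D + v) = -4 + (4*D + 4*v) = -4 + 4*D + 4*v)
25*(L(5, -4)/((6*(-5))) + 20/(-27)) = 25*((-4 + 4*(-4) + 4*5)/((6*(-5))) + 20/(-27)) = 25*((-4 - 16 + 20)/(-30) + 20*(-1/27)) = 25*(0*(-1/30) - 20/27) = 25*(0 - 20/27) = 25*(-20/27) = -500/27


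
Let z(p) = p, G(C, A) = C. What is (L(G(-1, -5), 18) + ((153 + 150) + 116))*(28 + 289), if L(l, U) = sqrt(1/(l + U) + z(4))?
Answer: 132823 + 317*sqrt(1173)/17 ≈ 1.3346e+5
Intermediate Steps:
L(l, U) = sqrt(4 + 1/(U + l)) (L(l, U) = sqrt(1/(l + U) + 4) = sqrt(1/(U + l) + 4) = sqrt(4 + 1/(U + l)))
(L(G(-1, -5), 18) + ((153 + 150) + 116))*(28 + 289) = (sqrt((1 + 4*18 + 4*(-1))/(18 - 1)) + ((153 + 150) + 116))*(28 + 289) = (sqrt((1 + 72 - 4)/17) + (303 + 116))*317 = (sqrt((1/17)*69) + 419)*317 = (sqrt(69/17) + 419)*317 = (sqrt(1173)/17 + 419)*317 = (419 + sqrt(1173)/17)*317 = 132823 + 317*sqrt(1173)/17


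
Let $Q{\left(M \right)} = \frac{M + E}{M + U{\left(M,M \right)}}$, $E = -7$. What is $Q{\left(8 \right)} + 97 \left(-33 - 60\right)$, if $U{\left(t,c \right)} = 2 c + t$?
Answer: $- \frac{288671}{32} \approx -9021.0$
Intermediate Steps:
$U{\left(t,c \right)} = t + 2 c$
$Q{\left(M \right)} = \frac{-7 + M}{4 M}$ ($Q{\left(M \right)} = \frac{M - 7}{M + \left(M + 2 M\right)} = \frac{-7 + M}{M + 3 M} = \frac{-7 + M}{4 M}$)
$Q{\left(8 \right)} + 97 \left(-33 - 60\right) = \frac{-7 + 8}{4 \cdot 8} + 97 \left(-33 - 60\right) = \frac{1}{4} \cdot \frac{1}{8} \cdot 1 + 97 \left(-33 - 60\right) = \frac{1}{32} + 97 \left(-93\right) = \frac{1}{32} - 9021 = - \frac{288671}{32}$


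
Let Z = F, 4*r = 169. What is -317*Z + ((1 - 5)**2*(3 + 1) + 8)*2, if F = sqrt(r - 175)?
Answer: 144 - 951*I*sqrt(59)/2 ≈ 144.0 - 3652.4*I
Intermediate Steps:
r = 169/4 (r = (1/4)*169 = 169/4 ≈ 42.250)
F = 3*I*sqrt(59)/2 (F = sqrt(169/4 - 175) = sqrt(-531/4) = 3*I*sqrt(59)/2 ≈ 11.522*I)
Z = 3*I*sqrt(59)/2 ≈ 11.522*I
-317*Z + ((1 - 5)**2*(3 + 1) + 8)*2 = -951*I*sqrt(59)/2 + ((1 - 5)**2*(3 + 1) + 8)*2 = -951*I*sqrt(59)/2 + ((-4)**2*4 + 8)*2 = -951*I*sqrt(59)/2 + (16*4 + 8)*2 = -951*I*sqrt(59)/2 + (64 + 8)*2 = -951*I*sqrt(59)/2 + 72*2 = -951*I*sqrt(59)/2 + 144 = 144 - 951*I*sqrt(59)/2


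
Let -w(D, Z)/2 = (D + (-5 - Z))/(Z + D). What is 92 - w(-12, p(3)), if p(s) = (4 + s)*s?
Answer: 752/9 ≈ 83.556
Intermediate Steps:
p(s) = s*(4 + s)
w(D, Z) = -2*(-5 + D - Z)/(D + Z) (w(D, Z) = -2*(D + (-5 - Z))/(Z + D) = -2*(-5 + D - Z)/(D + Z))
92 - w(-12, p(3)) = 92 - 2*(5 + 3*(4 + 3) - 1*(-12))/(-12 + 3*(4 + 3)) = 92 - 2*(5 + 3*7 + 12)/(-12 + 3*7) = 92 - 2*(5 + 21 + 12)/(-12 + 21) = 92 - 2*38/9 = 92 - 1*76/9 = 92 - 76/9 = 752/9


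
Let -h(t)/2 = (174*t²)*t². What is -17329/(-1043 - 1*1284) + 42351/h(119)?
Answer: 31008156609445/4163886335644 ≈ 7.4469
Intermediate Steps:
h(t) = -348*t⁴ (h(t) = -2*174*t²*t² = -348*t⁴)
-17329/(-1043 - 1*1284) + 42351/h(119) = -17329/(-1043 - 1*1284) + 42351/((-348*119⁴)) = -17329/(-1043 - 1284) + 42351/((-348*200533921)) = -17329/(-2327) + 42351/(-69785804508) = -17329*(-1/2327) + 42351*(-1/69785804508) = 1333/179 - 14117/23261934836 = 31008156609445/4163886335644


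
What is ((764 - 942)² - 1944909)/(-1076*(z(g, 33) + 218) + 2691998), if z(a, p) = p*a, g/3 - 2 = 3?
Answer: -382645/384962 ≈ -0.99398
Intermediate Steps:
g = 15 (g = 6 + 3*3 = 6 + 9 = 15)
z(a, p) = a*p
((764 - 942)² - 1944909)/(-1076*(z(g, 33) + 218) + 2691998) = ((764 - 942)² - 1944909)/(-1076*(15*33 + 218) + 2691998) = ((-178)² - 1944909)/(-1076*(495 + 218) + 2691998) = (31684 - 1944909)/(-1076*713 + 2691998) = -1913225/(-767188 + 2691998) = -1913225/1924810 = -1913225*1/1924810 = -382645/384962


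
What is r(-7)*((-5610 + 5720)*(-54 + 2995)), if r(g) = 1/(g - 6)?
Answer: -323510/13 ≈ -24885.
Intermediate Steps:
r(g) = 1/(-6 + g)
r(-7)*((-5610 + 5720)*(-54 + 2995)) = ((-5610 + 5720)*(-54 + 2995))/(-6 - 7) = (110*2941)/(-13) = -1/13*323510 = -323510/13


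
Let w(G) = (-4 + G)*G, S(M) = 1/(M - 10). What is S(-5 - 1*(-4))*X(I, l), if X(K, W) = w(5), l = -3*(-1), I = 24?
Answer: -5/11 ≈ -0.45455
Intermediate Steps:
S(M) = 1/(-10 + M)
w(G) = G*(-4 + G)
l = 3
X(K, W) = 5 (X(K, W) = 5*(-4 + 5) = 5*1 = 5)
S(-5 - 1*(-4))*X(I, l) = 5/(-10 + (-5 - 1*(-4))) = 5/(-10 + (-5 + 4)) = 5/(-10 - 1) = 5/(-11) = -1/11*5 = -5/11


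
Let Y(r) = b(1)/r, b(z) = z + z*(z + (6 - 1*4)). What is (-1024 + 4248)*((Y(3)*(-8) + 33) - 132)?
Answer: -1060696/3 ≈ -3.5357e+5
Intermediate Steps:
b(z) = z + z*(2 + z) (b(z) = z + z*(z + (6 - 4)) = z + z*(z + 2) = z + z*(2 + z))
Y(r) = 4/r (Y(r) = (1*(3 + 1))/r = (1*4)/r = 4/r)
(-1024 + 4248)*((Y(3)*(-8) + 33) - 132) = (-1024 + 4248)*(((4/3)*(-8) + 33) - 132) = 3224*(((4*(1/3))*(-8) + 33) - 132) = 3224*(((4/3)*(-8) + 33) - 132) = 3224*((-32/3 + 33) - 132) = 3224*(67/3 - 132) = 3224*(-329/3) = -1060696/3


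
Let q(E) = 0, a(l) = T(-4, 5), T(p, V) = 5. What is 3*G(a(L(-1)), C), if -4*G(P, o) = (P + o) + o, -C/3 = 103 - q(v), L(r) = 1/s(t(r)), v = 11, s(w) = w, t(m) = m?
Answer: 1839/4 ≈ 459.75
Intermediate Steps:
L(r) = 1/r
a(l) = 5
C = -309 (C = -3*(103 - 1*0) = -3*(103 + 0) = -3*103 = -309)
G(P, o) = -o/2 - P/4 (G(P, o) = -((P + o) + o)/4 = -(P + 2*o)/4 = -o/2 - P/4)
3*G(a(L(-1)), C) = 3*(-½*(-309) - ¼*5) = 3*(309/2 - 5/4) = 3*(613/4) = 1839/4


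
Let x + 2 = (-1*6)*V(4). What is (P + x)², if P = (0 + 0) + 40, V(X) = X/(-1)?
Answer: 3844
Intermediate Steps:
V(X) = -X (V(X) = X*(-1) = -X)
x = 22 (x = -2 + (-1*6)*(-1*4) = -2 - 6*(-4) = -2 + 24 = 22)
P = 40 (P = 0 + 40 = 40)
(P + x)² = (40 + 22)² = 62² = 3844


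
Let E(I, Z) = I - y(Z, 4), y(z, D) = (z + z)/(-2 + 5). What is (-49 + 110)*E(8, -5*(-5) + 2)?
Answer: -610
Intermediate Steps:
y(z, D) = 2*z/3 (y(z, D) = (2*z)/3 = (2*z)*(⅓) = 2*z/3)
E(I, Z) = I - 2*Z/3
(-49 + 110)*E(8, -5*(-5) + 2) = (-49 + 110)*(8 - 2*(-5*(-5) + 2)/3) = 61*(8 - 2*(25 + 2)/3) = 61*(8 - ⅔*27) = 61*(8 - 18) = 61*(-10) = -610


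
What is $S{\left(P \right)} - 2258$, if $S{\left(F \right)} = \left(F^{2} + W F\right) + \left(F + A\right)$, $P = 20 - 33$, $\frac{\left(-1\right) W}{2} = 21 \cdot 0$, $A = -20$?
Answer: $-2122$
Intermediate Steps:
$W = 0$ ($W = - 2 \cdot 21 \cdot 0 = \left(-2\right) 0 = 0$)
$P = -13$
$S{\left(F \right)} = -20 + F + F^{2}$ ($S{\left(F \right)} = \left(F^{2} + 0 F\right) + \left(F - 20\right) = \left(F^{2} + 0\right) + \left(-20 + F\right) = F^{2} + \left(-20 + F\right) = -20 + F + F^{2}$)
$S{\left(P \right)} - 2258 = \left(-20 - 13 + \left(-13\right)^{2}\right) - 2258 = \left(-20 - 13 + 169\right) - 2258 = 136 - 2258 = -2122$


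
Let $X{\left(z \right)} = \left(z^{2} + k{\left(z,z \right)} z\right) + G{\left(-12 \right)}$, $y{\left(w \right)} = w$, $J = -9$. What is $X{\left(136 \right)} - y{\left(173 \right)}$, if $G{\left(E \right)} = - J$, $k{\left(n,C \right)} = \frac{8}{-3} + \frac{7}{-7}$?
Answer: $\frac{53500}{3} \approx 17833.0$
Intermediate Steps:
$k{\left(n,C \right)} = - \frac{11}{3}$ ($k{\left(n,C \right)} = 8 \left(- \frac{1}{3}\right) + 7 \left(- \frac{1}{7}\right) = - \frac{8}{3} - 1 = - \frac{11}{3}$)
$G{\left(E \right)} = 9$ ($G{\left(E \right)} = \left(-1\right) \left(-9\right) = 9$)
$X{\left(z \right)} = 9 + z^{2} - \frac{11 z}{3}$ ($X{\left(z \right)} = \left(z^{2} - \frac{11 z}{3}\right) + 9 = 9 + z^{2} - \frac{11 z}{3}$)
$X{\left(136 \right)} - y{\left(173 \right)} = \left(9 + 136^{2} - \frac{1496}{3}\right) - 173 = \left(9 + 18496 - \frac{1496}{3}\right) - 173 = \frac{54019}{3} - 173 = \frac{53500}{3}$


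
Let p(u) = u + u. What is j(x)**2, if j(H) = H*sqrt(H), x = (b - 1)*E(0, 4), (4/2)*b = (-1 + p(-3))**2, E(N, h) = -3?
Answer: -2803221/8 ≈ -3.5040e+5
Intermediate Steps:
p(u) = 2*u
b = 49/2 (b = (-1 + 2*(-3))**2/2 = (-1 - 6)**2/2 = (1/2)*(-7)**2 = (1/2)*49 = 49/2 ≈ 24.500)
x = -141/2 (x = (49/2 - 1)*(-3) = (47/2)*(-3) = -141/2 ≈ -70.500)
j(H) = H**(3/2)
j(x)**2 = ((-141/2)**(3/2))**2 = (-141*I*sqrt(282)/4)**2 = -2803221/8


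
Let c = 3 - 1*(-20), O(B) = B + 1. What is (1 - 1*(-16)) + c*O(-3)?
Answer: -29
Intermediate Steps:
O(B) = 1 + B
c = 23 (c = 3 + 20 = 23)
(1 - 1*(-16)) + c*O(-3) = (1 - 1*(-16)) + 23*(1 - 3) = (1 + 16) + 23*(-2) = 17 - 46 = -29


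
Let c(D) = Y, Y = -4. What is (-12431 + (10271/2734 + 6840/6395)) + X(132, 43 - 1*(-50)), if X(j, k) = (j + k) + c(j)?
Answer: -42678880339/3496786 ≈ -12205.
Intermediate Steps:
c(D) = -4
X(j, k) = -4 + j + k (X(j, k) = (j + k) - 4 = -4 + j + k)
(-12431 + (10271/2734 + 6840/6395)) + X(132, 43 - 1*(-50)) = (-12431 + (10271/2734 + 6840/6395)) + (-4 + 132 + (43 - 1*(-50))) = (-12431 + (10271*(1/2734) + 6840*(1/6395))) + (-4 + 132 + (43 + 50)) = (-12431 + (10271/2734 + 1368/1279)) + (-4 + 132 + 93) = (-12431 + 16876721/3496786) + 221 = -43451670045/3496786 + 221 = -42678880339/3496786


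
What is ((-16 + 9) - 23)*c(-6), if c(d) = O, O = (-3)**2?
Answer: -270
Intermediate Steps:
O = 9
c(d) = 9
((-16 + 9) - 23)*c(-6) = ((-16 + 9) - 23)*9 = (-7 - 23)*9 = -30*9 = -270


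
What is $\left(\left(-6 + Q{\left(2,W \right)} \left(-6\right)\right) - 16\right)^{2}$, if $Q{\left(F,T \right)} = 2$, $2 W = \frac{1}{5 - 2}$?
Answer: $1156$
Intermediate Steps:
$W = \frac{1}{6}$ ($W = \frac{1}{2 \left(5 - 2\right)} = \frac{1}{2 \cdot 3} = \frac{1}{2} \cdot \frac{1}{3} = \frac{1}{6} \approx 0.16667$)
$\left(\left(-6 + Q{\left(2,W \right)} \left(-6\right)\right) - 16\right)^{2} = \left(\left(-6 + 2 \left(-6\right)\right) - 16\right)^{2} = \left(\left(-6 - 12\right) - 16\right)^{2} = \left(-18 - 16\right)^{2} = \left(-34\right)^{2} = 1156$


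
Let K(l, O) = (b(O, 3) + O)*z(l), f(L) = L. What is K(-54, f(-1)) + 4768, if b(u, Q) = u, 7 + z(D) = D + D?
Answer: 4998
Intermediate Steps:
z(D) = -7 + 2*D (z(D) = -7 + (D + D) = -7 + 2*D)
K(l, O) = 2*O*(-7 + 2*l) (K(l, O) = (O + O)*(-7 + 2*l) = (2*O)*(-7 + 2*l) = 2*O*(-7 + 2*l))
K(-54, f(-1)) + 4768 = 2*(-1)*(-7 + 2*(-54)) + 4768 = 2*(-1)*(-7 - 108) + 4768 = 2*(-1)*(-115) + 4768 = 230 + 4768 = 4998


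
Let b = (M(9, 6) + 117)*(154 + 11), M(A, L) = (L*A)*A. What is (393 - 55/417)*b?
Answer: 5433289290/139 ≈ 3.9088e+7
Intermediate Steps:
M(A, L) = L*A² (M(A, L) = (A*L)*A = L*A²)
b = 99495 (b = (6*9² + 117)*(154 + 11) = (6*81 + 117)*165 = (486 + 117)*165 = 603*165 = 99495)
(393 - 55/417)*b = (393 - 55/417)*99495 = (163826/417)*99495 = 5433289290/139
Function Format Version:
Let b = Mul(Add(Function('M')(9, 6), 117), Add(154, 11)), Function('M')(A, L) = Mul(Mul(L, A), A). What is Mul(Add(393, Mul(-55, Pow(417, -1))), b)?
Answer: Rational(5433289290, 139) ≈ 3.9088e+7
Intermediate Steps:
Function('M')(A, L) = Mul(L, Pow(A, 2)) (Function('M')(A, L) = Mul(Mul(A, L), A) = Mul(L, Pow(A, 2)))
b = 99495 (b = Mul(Add(Mul(6, Pow(9, 2)), 117), Add(154, 11)) = Mul(Add(Mul(6, 81), 117), 165) = Mul(Add(486, 117), 165) = Mul(603, 165) = 99495)
Mul(Add(393, Mul(-55, Pow(417, -1))), b) = Mul(Add(393, Mul(-55, Pow(417, -1))), 99495) = Mul(Add(393, Mul(-55, Rational(1, 417))), 99495) = Mul(Add(393, Rational(-55, 417)), 99495) = Mul(Rational(163826, 417), 99495) = Rational(5433289290, 139)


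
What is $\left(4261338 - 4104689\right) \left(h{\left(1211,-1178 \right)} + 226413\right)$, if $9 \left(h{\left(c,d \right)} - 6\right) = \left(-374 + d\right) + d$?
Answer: $\frac{106262379203}{3} \approx 3.5421 \cdot 10^{10}$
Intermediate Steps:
$h{\left(c,d \right)} = - \frac{320}{9} + \frac{2 d}{9}$ ($h{\left(c,d \right)} = 6 + \frac{\left(-374 + d\right) + d}{9} = 6 + \frac{-374 + 2 d}{9} = 6 + \left(- \frac{374}{9} + \frac{2 d}{9}\right) = - \frac{320}{9} + \frac{2 d}{9}$)
$\left(4261338 - 4104689\right) \left(h{\left(1211,-1178 \right)} + 226413\right) = \left(4261338 - 4104689\right) \left(\left(- \frac{320}{9} + \frac{2}{9} \left(-1178\right)\right) + 226413\right) = 156649 \left(\left(- \frac{320}{9} - \frac{2356}{9}\right) + 226413\right) = 156649 \left(- \frac{892}{3} + 226413\right) = 156649 \cdot \frac{678347}{3} = \frac{106262379203}{3}$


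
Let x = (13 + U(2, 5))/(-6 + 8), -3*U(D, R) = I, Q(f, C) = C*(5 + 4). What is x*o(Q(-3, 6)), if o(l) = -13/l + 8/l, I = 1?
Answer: -95/162 ≈ -0.58642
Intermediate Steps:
Q(f, C) = 9*C (Q(f, C) = C*9 = 9*C)
U(D, R) = -⅓ (U(D, R) = -⅓*1 = -⅓)
o(l) = -5/l
x = 19/3 (x = (13 - ⅓)/(-6 + 8) = (38/3)/2 = (38/3)*(½) = 19/3 ≈ 6.3333)
x*o(Q(-3, 6)) = 19*(-5/(9*6))/3 = 19*(-5/54)/3 = 19*(-5*1/54)/3 = (19/3)*(-5/54) = -95/162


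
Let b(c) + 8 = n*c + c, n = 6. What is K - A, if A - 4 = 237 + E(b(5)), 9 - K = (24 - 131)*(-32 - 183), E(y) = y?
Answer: -23264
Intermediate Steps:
b(c) = -8 + 7*c (b(c) = -8 + (6*c + c) = -8 + 7*c)
K = -22996 (K = 9 - (24 - 131)*(-32 - 183) = 9 - (-107)*(-215) = 9 - 1*23005 = 9 - 23005 = -22996)
A = 268 (A = 4 + (237 + (-8 + 7*5)) = 4 + (237 + (-8 + 35)) = 4 + (237 + 27) = 4 + 264 = 268)
K - A = -22996 - 1*268 = -22996 - 268 = -23264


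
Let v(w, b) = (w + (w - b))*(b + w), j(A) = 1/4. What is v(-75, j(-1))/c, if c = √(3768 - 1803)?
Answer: 179699*√1965/31440 ≈ 253.36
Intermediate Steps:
j(A) = ¼
v(w, b) = (b + w)*(-b + 2*w) (v(w, b) = (-b + 2*w)*(b + w) = (b + w)*(-b + 2*w))
c = √1965 ≈ 44.328
v(-75, j(-1))/c = (-(¼)² + 2*(-75)² + (¼)*(-75))/(√1965) = (-1*1/16 + 2*5625 - 75/4)*(√1965/1965) = (-1/16 + 11250 - 75/4)*(√1965/1965) = 179699*(√1965/1965)/16 = 179699*√1965/31440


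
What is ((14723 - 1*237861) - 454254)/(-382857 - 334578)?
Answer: 677392/717435 ≈ 0.94419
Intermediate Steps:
((14723 - 1*237861) - 454254)/(-382857 - 334578) = ((14723 - 237861) - 454254)/(-717435) = (-223138 - 454254)*(-1/717435) = -677392*(-1/717435) = 677392/717435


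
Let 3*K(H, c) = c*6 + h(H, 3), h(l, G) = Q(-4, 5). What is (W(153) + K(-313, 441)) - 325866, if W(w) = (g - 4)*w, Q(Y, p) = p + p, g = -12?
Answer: -982286/3 ≈ -3.2743e+5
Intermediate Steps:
Q(Y, p) = 2*p
h(l, G) = 10 (h(l, G) = 2*5 = 10)
W(w) = -16*w (W(w) = (-12 - 4)*w = -16*w)
K(H, c) = 10/3 + 2*c (K(H, c) = (c*6 + 10)/3 = (6*c + 10)/3 = (10 + 6*c)/3 = 10/3 + 2*c)
(W(153) + K(-313, 441)) - 325866 = (-16*153 + (10/3 + 2*441)) - 325866 = (-2448 + (10/3 + 882)) - 325866 = (-2448 + 2656/3) - 325866 = -4688/3 - 325866 = -982286/3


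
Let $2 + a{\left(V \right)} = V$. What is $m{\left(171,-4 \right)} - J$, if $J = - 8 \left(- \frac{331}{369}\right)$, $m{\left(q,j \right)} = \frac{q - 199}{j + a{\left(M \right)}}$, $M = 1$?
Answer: $- \frac{2908}{1845} \approx -1.5762$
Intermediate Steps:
$a{\left(V \right)} = -2 + V$
$m{\left(q,j \right)} = \frac{-199 + q}{-1 + j}$ ($m{\left(q,j \right)} = \frac{q - 199}{j + \left(-2 + 1\right)} = \frac{-199 + q}{j - 1} = \frac{-199 + q}{-1 + j}$)
$J = \frac{2648}{369}$ ($J = - 8 \left(\left(-331\right) \frac{1}{369}\right) = \left(-8\right) \left(- \frac{331}{369}\right) = \frac{2648}{369} \approx 7.1762$)
$m{\left(171,-4 \right)} - J = \frac{-199 + 171}{-1 - 4} - \frac{2648}{369} = \frac{1}{-5} \left(-28\right) - \frac{2648}{369} = \left(- \frac{1}{5}\right) \left(-28\right) - \frac{2648}{369} = \frac{28}{5} - \frac{2648}{369} = - \frac{2908}{1845}$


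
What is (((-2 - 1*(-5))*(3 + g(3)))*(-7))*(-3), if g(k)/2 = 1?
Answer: 315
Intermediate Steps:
g(k) = 2 (g(k) = 2*1 = 2)
(((-2 - 1*(-5))*(3 + g(3)))*(-7))*(-3) = (((-2 - 1*(-5))*(3 + 2))*(-7))*(-3) = (((-2 + 5)*5)*(-7))*(-3) = ((3*5)*(-7))*(-3) = (15*(-7))*(-3) = -105*(-3) = 315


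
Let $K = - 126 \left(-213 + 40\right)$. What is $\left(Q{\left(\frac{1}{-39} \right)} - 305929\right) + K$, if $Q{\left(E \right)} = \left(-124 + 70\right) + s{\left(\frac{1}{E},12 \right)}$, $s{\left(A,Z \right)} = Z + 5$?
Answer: $-284168$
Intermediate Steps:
$K = 21798$ ($K = \left(-126\right) \left(-173\right) = 21798$)
$s{\left(A,Z \right)} = 5 + Z$
$Q{\left(E \right)} = -37$ ($Q{\left(E \right)} = \left(-124 + 70\right) + \left(5 + 12\right) = -54 + 17 = -37$)
$\left(Q{\left(\frac{1}{-39} \right)} - 305929\right) + K = \left(-37 - 305929\right) + 21798 = -305966 + 21798 = -284168$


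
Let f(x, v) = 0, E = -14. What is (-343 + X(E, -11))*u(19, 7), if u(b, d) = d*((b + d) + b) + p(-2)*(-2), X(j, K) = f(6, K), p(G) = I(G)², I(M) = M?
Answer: -105301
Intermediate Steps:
p(G) = G²
X(j, K) = 0
u(b, d) = -8 + d*(d + 2*b) (u(b, d) = d*((b + d) + b) + (-2)²*(-2) = d*(d + 2*b) + 4*(-2) = d*(d + 2*b) - 8 = -8 + d*(d + 2*b))
(-343 + X(E, -11))*u(19, 7) = (-343 + 0)*(-8 + 7² + 2*19*7) = -343*(-8 + 49 + 266) = -343*307 = -105301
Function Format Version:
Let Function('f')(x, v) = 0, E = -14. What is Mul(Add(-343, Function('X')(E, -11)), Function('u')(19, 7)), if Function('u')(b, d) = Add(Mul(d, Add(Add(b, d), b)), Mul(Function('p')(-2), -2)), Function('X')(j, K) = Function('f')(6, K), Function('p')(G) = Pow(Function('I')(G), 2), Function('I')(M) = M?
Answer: -105301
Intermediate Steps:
Function('p')(G) = Pow(G, 2)
Function('X')(j, K) = 0
Function('u')(b, d) = Add(-8, Mul(d, Add(d, Mul(2, b)))) (Function('u')(b, d) = Add(Mul(d, Add(Add(b, d), b)), Mul(Pow(-2, 2), -2)) = Add(Mul(d, Add(d, Mul(2, b))), Mul(4, -2)) = Add(Mul(d, Add(d, Mul(2, b))), -8) = Add(-8, Mul(d, Add(d, Mul(2, b)))))
Mul(Add(-343, Function('X')(E, -11)), Function('u')(19, 7)) = Mul(Add(-343, 0), Add(-8, Pow(7, 2), Mul(2, 19, 7))) = Mul(-343, Add(-8, 49, 266)) = Mul(-343, 307) = -105301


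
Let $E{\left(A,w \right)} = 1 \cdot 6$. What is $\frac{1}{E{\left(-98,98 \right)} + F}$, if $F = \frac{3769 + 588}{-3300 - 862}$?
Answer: $\frac{4162}{20615} \approx 0.20189$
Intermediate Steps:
$F = - \frac{4357}{4162}$ ($F = \frac{4357}{-4162} = 4357 \left(- \frac{1}{4162}\right) = - \frac{4357}{4162} \approx -1.0469$)
$E{\left(A,w \right)} = 6$
$\frac{1}{E{\left(-98,98 \right)} + F} = \frac{1}{6 - \frac{4357}{4162}} = \frac{1}{\frac{20615}{4162}} = \frac{4162}{20615}$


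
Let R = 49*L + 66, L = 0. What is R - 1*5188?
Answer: -5122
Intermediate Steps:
R = 66 (R = 49*0 + 66 = 0 + 66 = 66)
R - 1*5188 = 66 - 1*5188 = 66 - 5188 = -5122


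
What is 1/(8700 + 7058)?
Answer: 1/15758 ≈ 6.3460e-5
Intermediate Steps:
1/(8700 + 7058) = 1/15758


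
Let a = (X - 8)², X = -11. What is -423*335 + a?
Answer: -141344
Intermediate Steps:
a = 361 (a = (-11 - 8)² = (-19)² = 361)
-423*335 + a = -423*335 + 361 = -141705 + 361 = -141344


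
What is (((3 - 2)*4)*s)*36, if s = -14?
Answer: -2016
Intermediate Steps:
(((3 - 2)*4)*s)*36 = (((3 - 2)*4)*(-14))*36 = ((1*4)*(-14))*36 = (4*(-14))*36 = -56*36 = -2016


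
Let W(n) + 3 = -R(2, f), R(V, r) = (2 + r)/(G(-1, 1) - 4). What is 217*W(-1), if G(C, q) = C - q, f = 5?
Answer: -2387/6 ≈ -397.83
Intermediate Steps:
R(V, r) = -⅓ - r/6 (R(V, r) = (2 + r)/((-1 - 1*1) - 4) = (2 + r)/((-1 - 1) - 4) = (2 + r)/(-2 - 4) = (2 + r)/(-6) = (2 + r)*(-⅙) = -⅓ - r/6)
W(n) = -11/6 (W(n) = -3 - (-⅓ - ⅙*5) = -3 - (-⅓ - ⅚) = -3 - 1*(-7/6) = -3 + 7/6 = -11/6)
217*W(-1) = 217*(-11/6) = -2387/6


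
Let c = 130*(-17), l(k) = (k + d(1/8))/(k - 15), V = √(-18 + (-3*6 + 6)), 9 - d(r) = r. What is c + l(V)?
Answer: -300615/136 - 191*I*√30/2040 ≈ -2210.4 - 0.51282*I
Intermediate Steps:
d(r) = 9 - r
V = I*√30 (V = √(-18 + (-18 + 6)) = √(-18 - 12) = √(-30) = I*√30 ≈ 5.4772*I)
l(k) = (71/8 + k)/(-15 + k) (l(k) = (k + (9 - 1/8))/(k - 15) = (k + (9 - 1*⅛))/(-15 + k) = (k + (9 - ⅛))/(-15 + k) = (k + 71/8)/(-15 + k) = (71/8 + k)/(-15 + k))
c = -2210
c + l(V) = -2210 + (71/8 + I*√30)/(-15 + I*√30)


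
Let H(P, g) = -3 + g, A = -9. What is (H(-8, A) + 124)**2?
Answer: 12544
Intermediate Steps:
(H(-8, A) + 124)**2 = ((-3 - 9) + 124)**2 = (-12 + 124)**2 = 112**2 = 12544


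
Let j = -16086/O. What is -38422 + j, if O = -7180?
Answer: -137926937/3590 ≈ -38420.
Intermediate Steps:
j = 8043/3590 (j = -16086/(-7180) = -16086*(-1/7180) = 8043/3590 ≈ 2.2404)
-38422 + j = -38422 + 8043/3590 = -137926937/3590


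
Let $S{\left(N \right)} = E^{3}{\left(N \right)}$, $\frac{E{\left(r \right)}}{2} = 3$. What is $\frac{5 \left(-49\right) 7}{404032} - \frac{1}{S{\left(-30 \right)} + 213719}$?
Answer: $- \frac{367302557}{86436585920} \approx -0.0042494$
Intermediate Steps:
$E{\left(r \right)} = 6$ ($E{\left(r \right)} = 2 \cdot 3 = 6$)
$S{\left(N \right)} = 216$ ($S{\left(N \right)} = 6^{3} = 216$)
$\frac{5 \left(-49\right) 7}{404032} - \frac{1}{S{\left(-30 \right)} + 213719} = \frac{5 \left(-49\right) 7}{404032} - \frac{1}{216 + 213719} = \left(-245\right) 7 \cdot \frac{1}{404032} - \frac{1}{213935} = \left(-1715\right) \frac{1}{404032} - \frac{1}{213935} = - \frac{1715}{404032} - \frac{1}{213935} = - \frac{367302557}{86436585920}$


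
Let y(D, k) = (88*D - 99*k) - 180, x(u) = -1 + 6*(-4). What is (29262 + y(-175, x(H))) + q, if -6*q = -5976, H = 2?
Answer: 17153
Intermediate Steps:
x(u) = -25 (x(u) = -1 - 24 = -25)
y(D, k) = -180 - 99*k + 88*D (y(D, k) = (-99*k + 88*D) - 180 = -180 - 99*k + 88*D)
q = 996 (q = -⅙*(-5976) = 996)
(29262 + y(-175, x(H))) + q = (29262 + (-180 - 99*(-25) + 88*(-175))) + 996 = (29262 + (-180 + 2475 - 15400)) + 996 = (29262 - 13105) + 996 = 16157 + 996 = 17153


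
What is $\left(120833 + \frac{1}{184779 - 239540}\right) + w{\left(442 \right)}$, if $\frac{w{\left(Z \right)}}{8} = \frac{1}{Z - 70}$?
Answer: $\frac{615375149338}{5092773} \approx 1.2083 \cdot 10^{5}$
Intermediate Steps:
$w{\left(Z \right)} = \frac{8}{-70 + Z}$ ($w{\left(Z \right)} = \frac{8}{Z - 70} = \frac{8}{-70 + Z}$)
$\left(120833 + \frac{1}{184779 - 239540}\right) + w{\left(442 \right)} = \left(120833 + \frac{1}{184779 - 239540}\right) + \frac{8}{-70 + 442} = \left(120833 + \frac{1}{-54761}\right) + \frac{8}{372} = \left(120833 - \frac{1}{54761}\right) + 8 \cdot \frac{1}{372} = \frac{6616935912}{54761} + \frac{2}{93} = \frac{615375149338}{5092773}$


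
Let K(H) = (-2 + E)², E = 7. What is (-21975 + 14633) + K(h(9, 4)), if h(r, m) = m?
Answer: -7317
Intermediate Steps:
K(H) = 25 (K(H) = (-2 + 7)² = 5² = 25)
(-21975 + 14633) + K(h(9, 4)) = (-21975 + 14633) + 25 = -7342 + 25 = -7317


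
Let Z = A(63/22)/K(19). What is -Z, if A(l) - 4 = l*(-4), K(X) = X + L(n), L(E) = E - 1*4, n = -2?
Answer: 82/143 ≈ 0.57343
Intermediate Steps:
L(E) = -4 + E (L(E) = E - 4 = -4 + E)
K(X) = -6 + X (K(X) = X + (-4 - 2) = X - 6 = -6 + X)
A(l) = 4 - 4*l (A(l) = 4 + l*(-4) = 4 - 4*l)
Z = -82/143 (Z = (4 - 252/22)/(-6 + 19) = (4 - 252/22)/13 = (4 - 4*63/22)*(1/13) = (4 - 126/11)*(1/13) = -82/11*1/13 = -82/143 ≈ -0.57343)
-Z = -1*(-82/143) = 82/143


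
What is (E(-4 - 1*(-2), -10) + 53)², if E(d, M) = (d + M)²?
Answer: 38809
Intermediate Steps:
E(d, M) = (M + d)²
(E(-4 - 1*(-2), -10) + 53)² = ((-10 + (-4 - 1*(-2)))² + 53)² = ((-10 + (-4 + 2))² + 53)² = ((-10 - 2)² + 53)² = ((-12)² + 53)² = (144 + 53)² = 197² = 38809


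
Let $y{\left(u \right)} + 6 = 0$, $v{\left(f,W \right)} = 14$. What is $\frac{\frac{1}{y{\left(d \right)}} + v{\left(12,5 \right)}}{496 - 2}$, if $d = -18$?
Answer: $\frac{83}{2964} \approx 0.028003$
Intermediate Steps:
$y{\left(u \right)} = -6$ ($y{\left(u \right)} = -6 + 0 = -6$)
$\frac{\frac{1}{y{\left(d \right)}} + v{\left(12,5 \right)}}{496 - 2} = \frac{\frac{1}{-6} + 14}{496 - 2} = \frac{- \frac{1}{6} + 14}{494} = \frac{83}{6} \cdot \frac{1}{494} = \frac{83}{2964}$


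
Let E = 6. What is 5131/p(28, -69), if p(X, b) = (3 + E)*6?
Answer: 5131/54 ≈ 95.019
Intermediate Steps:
p(X, b) = 54 (p(X, b) = (3 + 6)*6 = 9*6 = 54)
5131/p(28, -69) = 5131/54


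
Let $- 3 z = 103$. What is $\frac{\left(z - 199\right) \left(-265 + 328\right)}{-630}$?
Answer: $\frac{70}{3} \approx 23.333$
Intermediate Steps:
$z = - \frac{103}{3}$ ($z = \left(- \frac{1}{3}\right) 103 = - \frac{103}{3} \approx -34.333$)
$\frac{\left(z - 199\right) \left(-265 + 328\right)}{-630} = \frac{\left(- \frac{103}{3} - 199\right) \left(-265 + 328\right)}{-630} = \left(- \frac{700}{3}\right) 63 \left(- \frac{1}{630}\right) = \left(-14700\right) \left(- \frac{1}{630}\right) = \frac{70}{3}$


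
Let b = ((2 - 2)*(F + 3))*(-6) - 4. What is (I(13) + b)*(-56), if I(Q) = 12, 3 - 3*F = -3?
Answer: -448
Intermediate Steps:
F = 2 (F = 1 - ⅓*(-3) = 1 + 1 = 2)
b = -4 (b = ((2 - 2)*(2 + 3))*(-6) - 4 = (0*5)*(-6) - 4 = 0*(-6) - 4 = 0 - 4 = -4)
(I(13) + b)*(-56) = (12 - 4)*(-56) = 8*(-56) = -448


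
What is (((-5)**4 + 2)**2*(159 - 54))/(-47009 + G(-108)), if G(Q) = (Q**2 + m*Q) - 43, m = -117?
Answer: -4586505/2528 ≈ -1814.3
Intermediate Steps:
G(Q) = -43 + Q**2 - 117*Q (G(Q) = (Q**2 - 117*Q) - 43 = -43 + Q**2 - 117*Q)
(((-5)**4 + 2)**2*(159 - 54))/(-47009 + G(-108)) = (((-5)**4 + 2)**2*(159 - 54))/(-47009 + (-43 + (-108)**2 - 117*(-108))) = ((625 + 2)**2*105)/(-47009 + (-43 + 11664 + 12636)) = (627**2*105)/(-47009 + 24257) = (393129*105)/(-22752) = 41278545*(-1/22752) = -4586505/2528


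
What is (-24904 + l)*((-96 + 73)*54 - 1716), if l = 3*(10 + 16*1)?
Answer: 73435308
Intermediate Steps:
l = 78 (l = 3*(10 + 16) = 3*26 = 78)
(-24904 + l)*((-96 + 73)*54 - 1716) = (-24904 + 78)*((-96 + 73)*54 - 1716) = -24826*(-23*54 - 1716) = -24826*(-1242 - 1716) = -24826*(-2958) = 73435308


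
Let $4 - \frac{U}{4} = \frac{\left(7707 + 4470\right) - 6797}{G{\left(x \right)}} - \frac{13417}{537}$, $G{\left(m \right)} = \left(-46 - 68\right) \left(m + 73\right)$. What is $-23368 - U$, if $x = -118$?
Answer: $- \frac{2156074588}{91827} \approx -23480.0$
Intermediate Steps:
$G{\left(m \right)} = -8322 - 114 m$ ($G{\left(m \right)} = - 114 \left(73 + m\right) = -8322 - 114 m$)
$U = \frac{10261252}{91827}$ ($U = 16 - 4 \left(\frac{\left(7707 + 4470\right) - 6797}{-8322 - -13452} - \frac{13417}{537}\right) = 16 - 4 \left(\frac{12177 - 6797}{-8322 + 13452} - \frac{13417}{537}\right) = 16 - 4 \left(\frac{5380}{5130} - \frac{13417}{537}\right) = 16 - 4 \left(5380 \cdot \frac{1}{5130} - \frac{13417}{537}\right) = 16 - 4 \left(\frac{538}{513} - \frac{13417}{537}\right) = 16 - - \frac{8792020}{91827} = 16 + \frac{8792020}{91827} = \frac{10261252}{91827} \approx 111.75$)
$-23368 - U = -23368 - \frac{10261252}{91827} = - \frac{2156074588}{91827}$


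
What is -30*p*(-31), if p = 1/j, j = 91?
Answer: 930/91 ≈ 10.220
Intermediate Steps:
p = 1/91 ≈ 0.010989
-30*p*(-31) = -30*1/91*(-31) = -30/91*(-31) = 930/91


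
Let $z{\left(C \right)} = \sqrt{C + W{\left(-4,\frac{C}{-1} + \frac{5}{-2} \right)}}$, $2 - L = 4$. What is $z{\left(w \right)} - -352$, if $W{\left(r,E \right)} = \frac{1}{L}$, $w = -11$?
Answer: $352 + \frac{i \sqrt{46}}{2} \approx 352.0 + 3.3912 i$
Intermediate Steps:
$L = -2$ ($L = 2 - 4 = -2$)
$W{\left(r,E \right)} = - \frac{1}{2}$ ($W{\left(r,E \right)} = \frac{1}{-2} = - \frac{1}{2}$)
$z{\left(C \right)} = \sqrt{- \frac{1}{2} + C}$ ($z{\left(C \right)} = \sqrt{C - \frac{1}{2}} = \sqrt{- \frac{1}{2} + C}$)
$z{\left(w \right)} - -352 = \frac{\sqrt{-2 + 4 \left(-11\right)}}{2} - -352 = \frac{\sqrt{-2 - 44}}{2} + 352 = \frac{\sqrt{-46}}{2} + 352 = \frac{i \sqrt{46}}{2} + 352 = 352 + \frac{i \sqrt{46}}{2}$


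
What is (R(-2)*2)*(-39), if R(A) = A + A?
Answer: 312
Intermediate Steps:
R(A) = 2*A
(R(-2)*2)*(-39) = ((2*(-2))*2)*(-39) = -4*2*(-39) = -8*(-39) = 312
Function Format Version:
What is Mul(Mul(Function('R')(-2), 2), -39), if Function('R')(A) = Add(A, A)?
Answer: 312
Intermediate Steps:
Function('R')(A) = Mul(2, A)
Mul(Mul(Function('R')(-2), 2), -39) = Mul(Mul(Mul(2, -2), 2), -39) = Mul(Mul(-4, 2), -39) = Mul(-8, -39) = 312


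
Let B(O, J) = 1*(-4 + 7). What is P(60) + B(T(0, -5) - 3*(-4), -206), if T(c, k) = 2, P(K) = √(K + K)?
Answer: 3 + 2*√30 ≈ 13.954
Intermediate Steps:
P(K) = √2*√K (P(K) = √(2*K) = √2*√K)
B(O, J) = 3 (B(O, J) = 1*3 = 3)
P(60) + B(T(0, -5) - 3*(-4), -206) = √2*√60 + 3 = √2*(2*√15) + 3 = 2*√30 + 3 = 3 + 2*√30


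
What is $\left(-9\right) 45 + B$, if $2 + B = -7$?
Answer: $-414$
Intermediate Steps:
$B = -9$ ($B = -2 - 7 = -9$)
$\left(-9\right) 45 + B = \left(-9\right) 45 - 9 = -405 - 9 = -414$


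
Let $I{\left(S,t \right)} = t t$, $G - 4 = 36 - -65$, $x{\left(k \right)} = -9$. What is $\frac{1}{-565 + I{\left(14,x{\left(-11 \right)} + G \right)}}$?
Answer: $\frac{1}{8651} \approx 0.00011559$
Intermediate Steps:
$G = 105$ ($G = 4 + \left(36 - -65\right) = 4 + \left(36 + 65\right) = 4 + 101 = 105$)
$I{\left(S,t \right)} = t^{2}$
$\frac{1}{-565 + I{\left(14,x{\left(-11 \right)} + G \right)}} = \frac{1}{-565 + \left(-9 + 105\right)^{2}} = \frac{1}{-565 + 96^{2}} = \frac{1}{-565 + 9216} = \frac{1}{8651}$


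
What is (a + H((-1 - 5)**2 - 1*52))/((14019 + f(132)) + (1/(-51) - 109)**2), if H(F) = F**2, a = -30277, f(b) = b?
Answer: -78084621/67720351 ≈ -1.1530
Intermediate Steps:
(a + H((-1 - 5)**2 - 1*52))/((14019 + f(132)) + (1/(-51) - 109)**2) = (-30277 + ((-1 - 5)**2 - 1*52)**2)/((14019 + 132) + (1/(-51) - 109)**2) = (-30277 + ((-6)**2 - 52)**2)/(14151 + (-1/51 - 109)**2) = (-30277 + (36 - 52)**2)/(14151 + (-5560/51)**2) = (-30277 + (-16)**2)/(14151 + 30913600/2601) = (-30277 + 256)/(67720351/2601) = -30021*2601/67720351 = -78084621/67720351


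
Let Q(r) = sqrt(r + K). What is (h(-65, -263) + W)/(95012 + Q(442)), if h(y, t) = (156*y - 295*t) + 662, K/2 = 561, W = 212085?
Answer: 6655400576/2256819645 - 140096*sqrt(391)/2256819645 ≈ 2.9478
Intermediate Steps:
K = 1122 (K = 2*561 = 1122)
Q(r) = sqrt(1122 + r) (Q(r) = sqrt(r + 1122) = sqrt(1122 + r))
h(y, t) = 662 - 295*t + 156*y (h(y, t) = (-295*t + 156*y) + 662 = 662 - 295*t + 156*y)
(h(-65, -263) + W)/(95012 + Q(442)) = ((662 - 295*(-263) + 156*(-65)) + 212085)/(95012 + sqrt(1122 + 442)) = ((662 + 77585 - 10140) + 212085)/(95012 + sqrt(1564)) = (68107 + 212085)/(95012 + 2*sqrt(391)) = 280192/(95012 + 2*sqrt(391))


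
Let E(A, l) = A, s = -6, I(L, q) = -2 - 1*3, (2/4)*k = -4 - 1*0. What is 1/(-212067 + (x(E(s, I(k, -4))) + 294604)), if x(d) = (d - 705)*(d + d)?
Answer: 1/91069 ≈ 1.0981e-5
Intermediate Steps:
k = -8 (k = 2*(-4 - 1*0) = 2*(-4 + 0) = 2*(-4) = -8)
I(L, q) = -5 (I(L, q) = -2 - 3 = -5)
x(d) = 2*d*(-705 + d) (x(d) = (-705 + d)*(2*d) = 2*d*(-705 + d))
1/(-212067 + (x(E(s, I(k, -4))) + 294604)) = 1/(-212067 + (2*(-6)*(-705 - 6) + 294604)) = 1/(-212067 + (2*(-6)*(-711) + 294604)) = 1/(-212067 + (8532 + 294604)) = 1/(-212067 + 303136) = 1/91069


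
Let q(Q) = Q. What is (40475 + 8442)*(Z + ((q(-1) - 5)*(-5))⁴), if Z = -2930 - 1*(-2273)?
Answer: 39590631531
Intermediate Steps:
Z = -657 (Z = -2930 + 2273 = -657)
(40475 + 8442)*(Z + ((q(-1) - 5)*(-5))⁴) = (40475 + 8442)*(-657 + ((-1 - 5)*(-5))⁴) = 48917*(-657 + (-6*(-5))⁴) = 48917*(-657 + 30⁴) = 48917*(-657 + 810000) = 48917*809343 = 39590631531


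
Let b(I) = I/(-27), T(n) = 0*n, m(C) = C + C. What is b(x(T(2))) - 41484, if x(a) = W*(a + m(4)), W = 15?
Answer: -373396/9 ≈ -41488.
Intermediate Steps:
m(C) = 2*C
T(n) = 0
x(a) = 120 + 15*a (x(a) = 15*(a + 2*4) = 15*(a + 8) = 15*(8 + a) = 120 + 15*a)
b(I) = -I/27 (b(I) = I*(-1/27) = -I/27)
b(x(T(2))) - 41484 = -(120 + 15*0)/27 - 41484 = -(120 + 0)/27 - 41484 = -1/27*120 - 41484 = -40/9 - 41484 = -373396/9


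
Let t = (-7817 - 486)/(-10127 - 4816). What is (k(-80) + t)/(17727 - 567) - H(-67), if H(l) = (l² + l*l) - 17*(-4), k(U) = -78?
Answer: -2319593483731/256421880 ≈ -9046.0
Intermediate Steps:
t = 8303/14943 (t = -8303/(-14943) = -8303*(-1/14943) = 8303/14943 ≈ 0.55564)
H(l) = 68 + 2*l² (H(l) = (l² + l²) + 68 = 2*l² + 68 = 68 + 2*l²)
(k(-80) + t)/(17727 - 567) - H(-67) = (-78 + 8303/14943)/(17727 - 567) - (68 + 2*(-67)²) = -1157251/14943/17160 - (68 + 2*4489) = -1157251/14943*1/17160 - (68 + 8978) = -1157251/256421880 - 1*9046 = -1157251/256421880 - 9046 = -2319593483731/256421880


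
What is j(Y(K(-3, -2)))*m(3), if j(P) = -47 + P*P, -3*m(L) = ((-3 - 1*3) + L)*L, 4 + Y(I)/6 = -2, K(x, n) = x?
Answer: 3747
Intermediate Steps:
Y(I) = -36 (Y(I) = -24 + 6*(-2) = -24 - 12 = -36)
m(L) = -L*(-6 + L)/3 (m(L) = -((-3 - 1*3) + L)*L/3 = -((-3 - 3) + L)*L/3 = -(-6 + L)*L/3 = -L*(-6 + L)/3)
j(P) = -47 + P²
j(Y(K(-3, -2)))*m(3) = (-47 + (-36)²)*((⅓)*3*(6 - 1*3)) = (-47 + 1296)*((⅓)*3*(6 - 3)) = 1249*((⅓)*3*3) = 1249*3 = 3747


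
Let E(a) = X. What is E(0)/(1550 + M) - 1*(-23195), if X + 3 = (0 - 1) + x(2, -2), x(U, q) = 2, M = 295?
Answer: 42794773/1845 ≈ 23195.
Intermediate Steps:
X = -2 (X = -3 + ((0 - 1) + 2) = -3 + (-1 + 2) = -3 + 1 = -2)
E(a) = -2
E(0)/(1550 + M) - 1*(-23195) = -2/(1550 + 295) - 1*(-23195) = -2/1845 + 23195 = 42794773/1845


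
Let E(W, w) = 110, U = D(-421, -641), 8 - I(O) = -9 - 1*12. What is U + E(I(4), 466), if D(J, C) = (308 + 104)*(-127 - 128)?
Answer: -104950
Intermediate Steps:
D(J, C) = -105060 (D(J, C) = 412*(-255) = -105060)
I(O) = 29 (I(O) = 8 - (-9 - 1*12) = 8 - (-9 - 12) = 8 - 1*(-21) = 8 + 21 = 29)
U = -105060
U + E(I(4), 466) = -105060 + 110 = -104950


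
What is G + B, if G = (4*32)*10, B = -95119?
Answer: -93839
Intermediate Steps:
G = 1280 (G = 128*10 = 1280)
G + B = 1280 - 95119 = -93839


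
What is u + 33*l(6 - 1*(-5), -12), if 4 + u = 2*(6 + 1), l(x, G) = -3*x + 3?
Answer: -980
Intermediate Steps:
l(x, G) = 3 - 3*x
u = 10 (u = -4 + 2*(6 + 1) = -4 + 2*7 = -4 + 14 = 10)
u + 33*l(6 - 1*(-5), -12) = 10 + 33*(3 - 3*(6 - 1*(-5))) = 10 + 33*(3 - 3*(6 + 5)) = 10 + 33*(3 - 3*11) = 10 + 33*(3 - 33) = 10 + 33*(-30) = 10 - 990 = -980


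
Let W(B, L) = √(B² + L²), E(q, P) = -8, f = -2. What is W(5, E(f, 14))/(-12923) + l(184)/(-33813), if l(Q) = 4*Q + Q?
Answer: -920/33813 - √89/12923 ≈ -0.027938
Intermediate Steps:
l(Q) = 5*Q
W(5, E(f, 14))/(-12923) + l(184)/(-33813) = √(5² + (-8)²)/(-12923) + (5*184)/(-33813) = √(25 + 64)*(-1/12923) + 920*(-1/33813) = √89*(-1/12923) - 920/33813 = -√89/12923 - 920/33813 = -920/33813 - √89/12923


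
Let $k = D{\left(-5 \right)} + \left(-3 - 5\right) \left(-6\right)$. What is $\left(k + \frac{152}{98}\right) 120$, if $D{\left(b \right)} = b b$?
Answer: $\frac{438360}{49} \approx 8946.1$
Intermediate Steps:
$D{\left(b \right)} = b^{2}$
$k = 73$ ($k = \left(-5\right)^{2} + \left(-3 - 5\right) \left(-6\right) = 25 + \left(-3 - 5\right) \left(-6\right) = 25 - -48 = 25 + 48 = 73$)
$\left(k + \frac{152}{98}\right) 120 = \left(73 + \frac{152}{98}\right) 120 = \left(73 + 152 \cdot \frac{1}{98}\right) 120 = \left(73 + \frac{76}{49}\right) 120 = \frac{3653}{49} \cdot 120 = \frac{438360}{49}$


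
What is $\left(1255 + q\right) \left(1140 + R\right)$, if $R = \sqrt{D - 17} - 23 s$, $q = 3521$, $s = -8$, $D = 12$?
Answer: $6323424 + 4776 i \sqrt{5} \approx 6.3234 \cdot 10^{6} + 10679.0 i$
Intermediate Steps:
$R = 184 + i \sqrt{5}$ ($R = \sqrt{12 - 17} - -184 = \sqrt{-5} + 184 = i \sqrt{5} + 184 = 184 + i \sqrt{5} \approx 184.0 + 2.2361 i$)
$\left(1255 + q\right) \left(1140 + R\right) = \left(1255 + 3521\right) \left(1140 + \left(184 + i \sqrt{5}\right)\right) = 4776 \left(1324 + i \sqrt{5}\right) = 6323424 + 4776 i \sqrt{5}$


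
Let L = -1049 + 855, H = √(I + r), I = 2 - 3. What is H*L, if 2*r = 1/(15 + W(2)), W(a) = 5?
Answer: -97*I*√390/10 ≈ -191.56*I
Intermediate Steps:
r = 1/40 (r = 1/(2*(15 + 5)) = (½)/20 = (½)*(1/20) = 1/40 ≈ 0.025000)
I = -1
H = I*√390/20 (H = √(-1 + 1/40) = √(-39/40) = I*√390/20 ≈ 0.98742*I)
L = -194
H*L = (I*√390/20)*(-194) = -97*I*√390/10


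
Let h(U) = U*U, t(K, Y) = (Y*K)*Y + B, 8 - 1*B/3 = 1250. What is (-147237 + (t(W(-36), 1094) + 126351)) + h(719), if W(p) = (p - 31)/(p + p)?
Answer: 28909285/18 ≈ 1.6061e+6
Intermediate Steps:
W(p) = (-31 + p)/(2*p) (W(p) = (-31 + p)/((2*p)) = (-31 + p)*(1/(2*p)) = (-31 + p)/(2*p))
B = -3726 (B = 24 - 3*1250 = 24 - 3750 = -3726)
t(K, Y) = -3726 + K*Y**2 (t(K, Y) = (Y*K)*Y - 3726 = (K*Y)*Y - 3726 = K*Y**2 - 3726 = -3726 + K*Y**2)
h(U) = U**2
(-147237 + (t(W(-36), 1094) + 126351)) + h(719) = (-147237 + ((-3726 + ((1/2)*(-31 - 36)/(-36))*1094**2) + 126351)) + 719**2 = (-147237 + ((-3726 + ((1/2)*(-1/36)*(-67))*1196836) + 126351)) + 516961 = (-147237 + ((-3726 + (67/72)*1196836) + 126351)) + 516961 = (-147237 + ((-3726 + 20047003/18) + 126351)) + 516961 = (-147237 + (19979935/18 + 126351)) + 516961 = (-147237 + 22254253/18) + 516961 = 19603987/18 + 516961 = 28909285/18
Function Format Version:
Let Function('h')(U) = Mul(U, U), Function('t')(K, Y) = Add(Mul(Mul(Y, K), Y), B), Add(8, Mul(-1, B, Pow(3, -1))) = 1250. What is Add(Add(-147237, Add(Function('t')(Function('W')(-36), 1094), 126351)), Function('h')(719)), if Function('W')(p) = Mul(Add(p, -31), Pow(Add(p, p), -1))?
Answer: Rational(28909285, 18) ≈ 1.6061e+6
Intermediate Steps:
Function('W')(p) = Mul(Rational(1, 2), Pow(p, -1), Add(-31, p)) (Function('W')(p) = Mul(Add(-31, p), Pow(Mul(2, p), -1)) = Mul(Add(-31, p), Mul(Rational(1, 2), Pow(p, -1))) = Mul(Rational(1, 2), Pow(p, -1), Add(-31, p)))
B = -3726 (B = Add(24, Mul(-3, 1250)) = Add(24, -3750) = -3726)
Function('t')(K, Y) = Add(-3726, Mul(K, Pow(Y, 2))) (Function('t')(K, Y) = Add(Mul(Mul(Y, K), Y), -3726) = Add(Mul(Mul(K, Y), Y), -3726) = Add(Mul(K, Pow(Y, 2)), -3726) = Add(-3726, Mul(K, Pow(Y, 2))))
Function('h')(U) = Pow(U, 2)
Add(Add(-147237, Add(Function('t')(Function('W')(-36), 1094), 126351)), Function('h')(719)) = Add(Add(-147237, Add(Add(-3726, Mul(Mul(Rational(1, 2), Pow(-36, -1), Add(-31, -36)), Pow(1094, 2))), 126351)), Pow(719, 2)) = Add(Add(-147237, Add(Add(-3726, Mul(Mul(Rational(1, 2), Rational(-1, 36), -67), 1196836)), 126351)), 516961) = Add(Add(-147237, Add(Add(-3726, Mul(Rational(67, 72), 1196836)), 126351)), 516961) = Add(Add(-147237, Add(Add(-3726, Rational(20047003, 18)), 126351)), 516961) = Add(Add(-147237, Add(Rational(19979935, 18), 126351)), 516961) = Add(Add(-147237, Rational(22254253, 18)), 516961) = Add(Rational(19603987, 18), 516961) = Rational(28909285, 18)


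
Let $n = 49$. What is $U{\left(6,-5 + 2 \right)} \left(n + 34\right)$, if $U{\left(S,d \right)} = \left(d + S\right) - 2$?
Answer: $83$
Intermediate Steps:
$U{\left(S,d \right)} = -2 + S + d$ ($U{\left(S,d \right)} = \left(S + d\right) - 2 = -2 + S + d$)
$U{\left(6,-5 + 2 \right)} \left(n + 34\right) = \left(-2 + 6 + \left(-5 + 2\right)\right) \left(49 + 34\right) = \left(-2 + 6 - 3\right) 83 = 1 \cdot 83 = 83$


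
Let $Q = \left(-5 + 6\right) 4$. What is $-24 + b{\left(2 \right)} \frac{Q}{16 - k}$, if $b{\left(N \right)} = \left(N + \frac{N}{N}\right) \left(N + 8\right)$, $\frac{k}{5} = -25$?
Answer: $- \frac{1088}{47} \approx -23.149$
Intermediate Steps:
$k = -125$ ($k = 5 \left(-25\right) = -125$)
$Q = 4$ ($Q = 1 \cdot 4 = 4$)
$b{\left(N \right)} = \left(1 + N\right) \left(8 + N\right)$ ($b{\left(N \right)} = \left(N + 1\right) \left(8 + N\right) = \left(1 + N\right) \left(8 + N\right)$)
$-24 + b{\left(2 \right)} \frac{Q}{16 - k} = -24 + \left(8 + 2^{2} + 9 \cdot 2\right) \frac{4}{16 - -125} = -24 + \left(8 + 4 + 18\right) \frac{4}{16 + 125} = -24 + 30 \cdot \frac{4}{141} = -24 + \frac{40}{47} = - \frac{1088}{47}$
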